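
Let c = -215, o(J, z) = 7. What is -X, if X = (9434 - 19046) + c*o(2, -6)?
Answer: 11117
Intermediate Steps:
X = -11117 (X = (9434 - 19046) - 215*7 = -9612 - 1505 = -11117)
-X = -1*(-11117) = 11117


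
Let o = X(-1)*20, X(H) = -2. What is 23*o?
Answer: -920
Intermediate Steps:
o = -40 (o = -2*20 = -40)
23*o = 23*(-40) = -920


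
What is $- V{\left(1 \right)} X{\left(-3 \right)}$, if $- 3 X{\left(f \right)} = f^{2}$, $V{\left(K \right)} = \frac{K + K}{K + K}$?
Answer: $3$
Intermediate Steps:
$V{\left(K \right)} = 1$ ($V{\left(K \right)} = \frac{2 K}{2 K} = 2 K \frac{1}{2 K} = 1$)
$X{\left(f \right)} = - \frac{f^{2}}{3}$
$- V{\left(1 \right)} X{\left(-3 \right)} = \left(-1\right) 1 \left(- \frac{\left(-3\right)^{2}}{3}\right) = - \frac{\left(-1\right) 9}{3} = \left(-1\right) \left(-3\right) = 3$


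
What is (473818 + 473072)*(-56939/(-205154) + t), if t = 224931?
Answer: 21847380541383285/102577 ≈ 2.1299e+11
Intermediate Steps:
(473818 + 473072)*(-56939/(-205154) + t) = (473818 + 473072)*(-56939/(-205154) + 224931) = 946890*(-56939*(-1/205154) + 224931) = 946890*(56939/205154 + 224931) = 946890*(46145551313/205154) = 21847380541383285/102577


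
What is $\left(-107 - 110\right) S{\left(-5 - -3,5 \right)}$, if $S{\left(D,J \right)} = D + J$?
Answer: $-651$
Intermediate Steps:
$\left(-107 - 110\right) S{\left(-5 - -3,5 \right)} = \left(-107 - 110\right) \left(\left(-5 - -3\right) + 5\right) = - 217 \left(\left(-5 + 3\right) + 5\right) = - 217 \left(-2 + 5\right) = \left(-217\right) 3 = -651$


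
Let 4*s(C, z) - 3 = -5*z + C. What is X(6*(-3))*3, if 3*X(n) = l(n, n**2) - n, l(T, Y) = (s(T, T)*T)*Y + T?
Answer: -109350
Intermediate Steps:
s(C, z) = 3/4 - 5*z/4 + C/4 (s(C, z) = 3/4 + (-5*z + C)/4 = 3/4 + (C - 5*z)/4 = 3/4 + (-5*z/4 + C/4) = 3/4 - 5*z/4 + C/4)
l(T, Y) = T + T*Y*(3/4 - T) (l(T, Y) = ((3/4 - 5*T/4 + T/4)*T)*Y + T = ((3/4 - T)*T)*Y + T = (T*(3/4 - T))*Y + T = T*Y*(3/4 - T) + T = T + T*Y*(3/4 - T))
X(n) = -n/3 + n*(4 + n**2*(3 - 4*n))/12 (X(n) = (n*(4 + n**2*(3 - 4*n))/4 - n)/3 = (-n + n*(4 + n**2*(3 - 4*n))/4)/3 = -n/3 + n*(4 + n**2*(3 - 4*n))/12)
X(6*(-3))*3 = ((6*(-3))**3*(3 - 24*(-3))/12)*3 = ((1/12)*(-18)**3*(3 - 4*(-18)))*3 = ((1/12)*(-5832)*(3 + 72))*3 = ((1/12)*(-5832)*75)*3 = -36450*3 = -109350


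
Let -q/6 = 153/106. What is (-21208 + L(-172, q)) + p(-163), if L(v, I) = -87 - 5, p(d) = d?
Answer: -21463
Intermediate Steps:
q = -459/53 (q = -918/106 = -6*153/106 = -459/53 ≈ -8.6604)
L(v, I) = -92
(-21208 + L(-172, q)) + p(-163) = (-21208 - 92) - 163 = -21300 - 163 = -21463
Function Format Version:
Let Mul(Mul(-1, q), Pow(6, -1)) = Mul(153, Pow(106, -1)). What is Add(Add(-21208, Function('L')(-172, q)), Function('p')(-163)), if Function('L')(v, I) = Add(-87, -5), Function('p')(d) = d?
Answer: -21463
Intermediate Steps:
q = Rational(-459, 53) (q = Mul(-6, Mul(153, Pow(106, -1))) = Mul(-6, Mul(153, Rational(1, 106))) = Mul(-6, Rational(153, 106)) = Rational(-459, 53) ≈ -8.6604)
Function('L')(v, I) = -92
Add(Add(-21208, Function('L')(-172, q)), Function('p')(-163)) = Add(Add(-21208, -92), -163) = Add(-21300, -163) = -21463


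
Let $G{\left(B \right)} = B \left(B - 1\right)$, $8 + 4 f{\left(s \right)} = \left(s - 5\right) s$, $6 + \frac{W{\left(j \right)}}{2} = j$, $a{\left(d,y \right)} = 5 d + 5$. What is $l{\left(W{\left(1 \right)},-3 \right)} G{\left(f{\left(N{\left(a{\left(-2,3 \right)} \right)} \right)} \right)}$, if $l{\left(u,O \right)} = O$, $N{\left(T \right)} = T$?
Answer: $- \frac{1197}{4} \approx -299.25$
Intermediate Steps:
$a{\left(d,y \right)} = 5 + 5 d$
$W{\left(j \right)} = -12 + 2 j$
$f{\left(s \right)} = -2 + \frac{s \left(-5 + s\right)}{4}$ ($f{\left(s \right)} = -2 + \frac{\left(s - 5\right) s}{4} = -2 + \frac{\left(-5 + s\right) s}{4} = -2 + \frac{s \left(-5 + s\right)}{4}$)
$G{\left(B \right)} = B \left(-1 + B\right)$
$l{\left(W{\left(1 \right)},-3 \right)} G{\left(f{\left(N{\left(a{\left(-2,3 \right)} \right)} \right)} \right)} = - 3 \left(-2 - \frac{5 \left(5 + 5 \left(-2\right)\right)}{4} + \frac{\left(5 + 5 \left(-2\right)\right)^{2}}{4}\right) \left(-1 - \left(2 - \frac{\left(5 + 5 \left(-2\right)\right)^{2}}{4} + \frac{5 \left(5 + 5 \left(-2\right)\right)}{4}\right)\right) = - 3 \left(-2 - \frac{5 \left(5 - 10\right)}{4} + \frac{\left(5 - 10\right)^{2}}{4}\right) \left(-1 - \left(2 - \frac{\left(5 - 10\right)^{2}}{4} + \frac{5 \left(5 - 10\right)}{4}\right)\right) = - 3 \left(-2 - - \frac{25}{4} + \frac{\left(-5\right)^{2}}{4}\right) \left(-1 - \left(- \frac{17}{4} - \frac{25}{4}\right)\right) = - 3 \left(-2 + \frac{25}{4} + \frac{1}{4} \cdot 25\right) \left(-1 + \left(-2 + \frac{25}{4} + \frac{1}{4} \cdot 25\right)\right) = - 3 \left(-2 + \frac{25}{4} + \frac{25}{4}\right) \left(-1 + \left(-2 + \frac{25}{4} + \frac{25}{4}\right)\right) = - 3 \frac{21 \left(-1 + \frac{21}{2}\right)}{2} = - 3 \cdot \frac{21}{2} \cdot \frac{19}{2} = \left(-3\right) \frac{399}{4} = - \frac{1197}{4}$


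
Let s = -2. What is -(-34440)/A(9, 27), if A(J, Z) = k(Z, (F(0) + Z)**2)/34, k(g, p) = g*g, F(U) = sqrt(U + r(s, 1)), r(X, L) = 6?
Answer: 390320/243 ≈ 1606.3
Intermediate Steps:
F(U) = sqrt(6 + U) (F(U) = sqrt(U + 6) = sqrt(6 + U))
k(g, p) = g**2
A(J, Z) = Z**2/34
-(-34440)/A(9, 27) = -(-34440)/((1/34)*27**2) = -(-34440)/((1/34)*729) = -(-34440)/729/34 = -(-34440)*34/729 = -35*(-11152/243) = 390320/243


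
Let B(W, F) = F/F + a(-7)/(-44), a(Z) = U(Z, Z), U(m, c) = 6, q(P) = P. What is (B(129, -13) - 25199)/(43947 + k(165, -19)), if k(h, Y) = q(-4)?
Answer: -554359/966746 ≈ -0.57343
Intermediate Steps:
a(Z) = 6
k(h, Y) = -4
B(W, F) = 19/22 (B(W, F) = F/F + 6/(-44) = 1 + 6*(-1/44) = 1 - 3/22 = 19/22)
(B(129, -13) - 25199)/(43947 + k(165, -19)) = (19/22 - 25199)/(43947 - 4) = -554359/22/43943 = -554359/22*1/43943 = -554359/966746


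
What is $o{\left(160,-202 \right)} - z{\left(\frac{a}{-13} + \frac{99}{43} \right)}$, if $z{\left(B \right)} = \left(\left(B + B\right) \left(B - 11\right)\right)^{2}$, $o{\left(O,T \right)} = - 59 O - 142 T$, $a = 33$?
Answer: $\frac{1876318785269228}{97644375361} \approx 19216.0$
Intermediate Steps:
$o{\left(O,T \right)} = - 142 T - 59 O$
$z{\left(B \right)} = 4 B^{2} \left(-11 + B\right)^{2}$ ($z{\left(B \right)} = \left(2 B \left(-11 + B\right)\right)^{2} = 4 B^{2} \left(-11 + B\right)^{2}$)
$o{\left(160,-202 \right)} - z{\left(\frac{a}{-13} + \frac{99}{43} \right)} = \left(\left(-142\right) \left(-202\right) - 9440\right) - 4 \left(\frac{33}{-13} + \frac{99}{43}\right)^{2} \left(-11 + \left(\frac{33}{-13} + \frac{99}{43}\right)\right)^{2} = \left(28684 - 9440\right) - 4 \left(33 \left(- \frac{1}{13}\right) + 99 \cdot \frac{1}{43}\right)^{2} \left(-11 + \left(33 \left(- \frac{1}{13}\right) + 99 \cdot \frac{1}{43}\right)\right)^{2} = 19244 - 4 \left(- \frac{33}{13} + \frac{99}{43}\right)^{2} \left(-11 + \left(- \frac{33}{13} + \frac{99}{43}\right)\right)^{2} = 19244 - 4 \left(- \frac{132}{559}\right)^{2} \left(-11 - \frac{132}{559}\right)^{2} = 19244 - 4 \cdot \frac{17424}{312481} \left(- \frac{6281}{559}\right)^{2} = 19244 - 4 \cdot \frac{17424}{312481} \cdot \frac{39450961}{312481} = 19244 - \frac{2749574177856}{97644375361} = \frac{1876318785269228}{97644375361}$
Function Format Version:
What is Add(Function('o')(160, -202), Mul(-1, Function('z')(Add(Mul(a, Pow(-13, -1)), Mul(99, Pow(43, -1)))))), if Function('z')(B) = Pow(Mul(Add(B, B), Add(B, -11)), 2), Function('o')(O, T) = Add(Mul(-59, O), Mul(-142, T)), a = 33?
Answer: Rational(1876318785269228, 97644375361) ≈ 19216.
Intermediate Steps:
Function('o')(O, T) = Add(Mul(-142, T), Mul(-59, O))
Function('z')(B) = Mul(4, Pow(B, 2), Pow(Add(-11, B), 2)) (Function('z')(B) = Pow(Mul(Mul(2, B), Add(-11, B)), 2) = Pow(Mul(2, B, Add(-11, B)), 2) = Mul(4, Pow(B, 2), Pow(Add(-11, B), 2)))
Add(Function('o')(160, -202), Mul(-1, Function('z')(Add(Mul(a, Pow(-13, -1)), Mul(99, Pow(43, -1)))))) = Add(Add(Mul(-142, -202), Mul(-59, 160)), Mul(-1, Mul(4, Pow(Add(Mul(33, Pow(-13, -1)), Mul(99, Pow(43, -1))), 2), Pow(Add(-11, Add(Mul(33, Pow(-13, -1)), Mul(99, Pow(43, -1)))), 2)))) = Add(Add(28684, -9440), Mul(-1, Mul(4, Pow(Add(Mul(33, Rational(-1, 13)), Mul(99, Rational(1, 43))), 2), Pow(Add(-11, Add(Mul(33, Rational(-1, 13)), Mul(99, Rational(1, 43)))), 2)))) = Add(19244, Mul(-1, Mul(4, Pow(Add(Rational(-33, 13), Rational(99, 43)), 2), Pow(Add(-11, Add(Rational(-33, 13), Rational(99, 43))), 2)))) = Add(19244, Mul(-1, Mul(4, Pow(Rational(-132, 559), 2), Pow(Add(-11, Rational(-132, 559)), 2)))) = Add(19244, Mul(-1, Mul(4, Rational(17424, 312481), Pow(Rational(-6281, 559), 2)))) = Add(19244, Mul(-1, Mul(4, Rational(17424, 312481), Rational(39450961, 312481)))) = Add(19244, Mul(-1, Rational(2749574177856, 97644375361))) = Add(19244, Rational(-2749574177856, 97644375361)) = Rational(1876318785269228, 97644375361)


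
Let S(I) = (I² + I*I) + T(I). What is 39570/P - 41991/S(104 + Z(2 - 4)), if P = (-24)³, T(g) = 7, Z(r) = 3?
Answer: -27533971/5863680 ≈ -4.6957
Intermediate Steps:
S(I) = 7 + 2*I² (S(I) = (I² + I*I) + 7 = (I² + I²) + 7 = 2*I² + 7 = 7 + 2*I²)
P = -13824
39570/P - 41991/S(104 + Z(2 - 4)) = 39570/(-13824) - 41991/(7 + 2*(104 + 3)²) = 39570*(-1/13824) - 41991/(7 + 2*107²) = -6595/2304 - 41991/(7 + 2*11449) = -6595/2304 - 41991/(7 + 22898) = -6595/2304 - 41991/22905 = -6595/2304 - 41991*1/22905 = -6595/2304 - 13997/7635 = -27533971/5863680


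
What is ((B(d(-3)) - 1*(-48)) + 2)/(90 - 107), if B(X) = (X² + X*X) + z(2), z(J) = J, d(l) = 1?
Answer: -54/17 ≈ -3.1765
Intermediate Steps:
B(X) = 2 + 2*X² (B(X) = (X² + X*X) + 2 = (X² + X²) + 2 = 2*X² + 2 = 2 + 2*X²)
((B(d(-3)) - 1*(-48)) + 2)/(90 - 107) = (((2 + 2*1²) - 1*(-48)) + 2)/(90 - 107) = (((2 + 2*1) + 48) + 2)/(-17) = (((2 + 2) + 48) + 2)*(-1/17) = ((4 + 48) + 2)*(-1/17) = (52 + 2)*(-1/17) = 54*(-1/17) = -54/17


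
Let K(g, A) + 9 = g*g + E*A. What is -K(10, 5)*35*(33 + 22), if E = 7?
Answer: -242550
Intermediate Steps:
K(g, A) = -9 + g² + 7*A (K(g, A) = -9 + (g*g + 7*A) = -9 + (g² + 7*A) = -9 + g² + 7*A)
-K(10, 5)*35*(33 + 22) = -(-9 + 10² + 7*5)*35*(33 + 22) = -(-9 + 100 + 35)*35*55 = -126*35*55 = -4410*55 = -1*242550 = -242550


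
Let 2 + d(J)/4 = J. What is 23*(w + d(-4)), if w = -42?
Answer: -1518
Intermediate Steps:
d(J) = -8 + 4*J
23*(w + d(-4)) = 23*(-42 + (-8 + 4*(-4))) = 23*(-42 + (-8 - 16)) = 23*(-42 - 24) = 23*(-66) = -1518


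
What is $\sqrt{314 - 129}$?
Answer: $\sqrt{185} \approx 13.601$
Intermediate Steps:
$\sqrt{314 - 129} = \sqrt{185}$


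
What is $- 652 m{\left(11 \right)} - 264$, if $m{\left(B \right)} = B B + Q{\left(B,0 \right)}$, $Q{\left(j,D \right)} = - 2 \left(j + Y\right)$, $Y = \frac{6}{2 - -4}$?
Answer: $-63508$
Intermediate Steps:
$Y = 1$ ($Y = \frac{6}{2 + 4} = \frac{6}{6} = 6 \cdot \frac{1}{6} = 1$)
$Q{\left(j,D \right)} = -2 - 2 j$ ($Q{\left(j,D \right)} = - 2 \left(j + 1\right) = - 2 \left(1 + j\right) = -2 - 2 j$)
$m{\left(B \right)} = -2 + B^{2} - 2 B$ ($m{\left(B \right)} = B B - \left(2 + 2 B\right) = B^{2} - \left(2 + 2 B\right) = -2 + B^{2} - 2 B$)
$- 652 m{\left(11 \right)} - 264 = - 652 \left(-2 + 11^{2} - 22\right) - 264 = - 652 \left(-2 + 121 - 22\right) - 264 = \left(-652\right) 97 - 264 = -63244 - 264 = -63508$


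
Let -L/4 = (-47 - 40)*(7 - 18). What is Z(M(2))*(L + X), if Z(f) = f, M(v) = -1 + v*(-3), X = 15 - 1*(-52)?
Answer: 26327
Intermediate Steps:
X = 67 (X = 15 + 52 = 67)
M(v) = -1 - 3*v
L = -3828 (L = -4*(-47 - 40)*(7 - 18) = -(-348)*(-11) = -4*957 = -3828)
Z(M(2))*(L + X) = (-1 - 3*2)*(-3828 + 67) = (-1 - 6)*(-3761) = -7*(-3761) = 26327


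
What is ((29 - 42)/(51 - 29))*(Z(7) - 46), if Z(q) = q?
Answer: 507/22 ≈ 23.045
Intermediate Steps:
((29 - 42)/(51 - 29))*(Z(7) - 46) = ((29 - 42)/(51 - 29))*(7 - 46) = -13/22*(-39) = 507/22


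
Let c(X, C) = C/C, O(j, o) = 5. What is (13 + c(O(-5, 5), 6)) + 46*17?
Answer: 796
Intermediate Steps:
c(X, C) = 1
(13 + c(O(-5, 5), 6)) + 46*17 = (13 + 1) + 46*17 = 14 + 782 = 796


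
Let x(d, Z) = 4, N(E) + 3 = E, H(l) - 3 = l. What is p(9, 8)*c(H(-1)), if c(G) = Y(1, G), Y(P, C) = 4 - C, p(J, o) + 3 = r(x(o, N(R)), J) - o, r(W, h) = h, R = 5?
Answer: -4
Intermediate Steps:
H(l) = 3 + l
N(E) = -3 + E
p(J, o) = -3 + J - o (p(J, o) = -3 + (J - o) = -3 + J - o)
c(G) = 4 - G
p(9, 8)*c(H(-1)) = (-3 + 9 - 1*8)*(4 - (3 - 1)) = (-3 + 9 - 8)*(4 - 1*2) = -2*(4 - 2) = -2*2 = -4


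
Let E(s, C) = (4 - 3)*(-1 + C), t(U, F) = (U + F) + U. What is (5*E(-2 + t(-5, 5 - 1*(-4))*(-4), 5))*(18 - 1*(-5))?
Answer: 460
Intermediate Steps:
t(U, F) = F + 2*U (t(U, F) = (F + U) + U = F + 2*U)
E(s, C) = -1 + C (E(s, C) = 1*(-1 + C) = -1 + C)
(5*E(-2 + t(-5, 5 - 1*(-4))*(-4), 5))*(18 - 1*(-5)) = (5*(-1 + 5))*(18 - 1*(-5)) = (5*4)*(18 + 5) = 20*23 = 460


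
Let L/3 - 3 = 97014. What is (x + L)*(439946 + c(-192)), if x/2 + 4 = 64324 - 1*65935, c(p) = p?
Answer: 126570436034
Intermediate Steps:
L = 291051 (L = 9 + 3*97014 = 9 + 291042 = 291051)
x = -3230 (x = -8 + 2*(64324 - 1*65935) = -8 + 2*(64324 - 65935) = -8 + 2*(-1611) = -8 - 3222 = -3230)
(x + L)*(439946 + c(-192)) = (-3230 + 291051)*(439946 - 192) = 287821*439754 = 126570436034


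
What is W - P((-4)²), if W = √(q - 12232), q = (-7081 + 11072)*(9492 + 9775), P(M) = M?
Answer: -16 + 9*√949165 ≈ 8752.3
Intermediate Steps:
q = 76894597 (q = 3991*19267 = 76894597)
W = 9*√949165 (W = √(76894597 - 12232) = √76882365 = 9*√949165 ≈ 8768.3)
W - P((-4)²) = 9*√949165 - 1*(-4)² = 9*√949165 - 1*16 = 9*√949165 - 16 = -16 + 9*√949165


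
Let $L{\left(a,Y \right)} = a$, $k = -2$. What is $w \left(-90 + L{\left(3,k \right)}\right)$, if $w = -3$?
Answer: $261$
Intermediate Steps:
$w \left(-90 + L{\left(3,k \right)}\right) = - 3 \left(-90 + 3\right) = \left(-3\right) \left(-87\right) = 261$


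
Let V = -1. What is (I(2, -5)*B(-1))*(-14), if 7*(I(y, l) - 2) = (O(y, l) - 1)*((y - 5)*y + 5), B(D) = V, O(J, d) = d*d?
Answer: -20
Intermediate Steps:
O(J, d) = d²
B(D) = -1
I(y, l) = 2 + (-1 + l²)*(5 + y*(-5 + y))/7 (I(y, l) = 2 + ((l² - 1)*((y - 5)*y + 5))/7 = 2 + ((-1 + l²)*((-5 + y)*y + 5))/7 = 2 + ((-1 + l²)*(y*(-5 + y) + 5))/7 = 2 + ((-1 + l²)*(5 + y*(-5 + y)))/7 = 2 + (-1 + l²)*(5 + y*(-5 + y))/7)
(I(2, -5)*B(-1))*(-14) = ((9/7 - ⅐*2² + (5/7)*2 + (5/7)*(-5)² - 5/7*2*(-5)² + (⅐)*(-5)²*2²)*(-1))*(-14) = ((9/7 - ⅐*4 + 10/7 + (5/7)*25 - 5/7*2*25 + (⅐)*25*4)*(-1))*(-14) = ((9/7 - 4/7 + 10/7 + 125/7 - 250/7 + 100/7)*(-1))*(-14) = -10/7*(-1)*(-14) = (10/7)*(-14) = -20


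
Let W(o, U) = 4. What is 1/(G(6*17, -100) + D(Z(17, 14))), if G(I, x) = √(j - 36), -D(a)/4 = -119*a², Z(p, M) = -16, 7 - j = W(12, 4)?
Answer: 121856/14848884769 - I*√33/14848884769 ≈ 8.2064e-6 - 3.8687e-10*I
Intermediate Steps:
j = 3 (j = 7 - 1*4 = 7 - 4 = 3)
D(a) = 476*a² (D(a) = -(-476)*a² = 476*a²)
G(I, x) = I*√33 (G(I, x) = √(3 - 36) = √(-33) = I*√33)
1/(G(6*17, -100) + D(Z(17, 14))) = 1/(I*√33 + 476*(-16)²) = 1/(I*√33 + 476*256) = 1/(I*√33 + 121856) = 1/(121856 + I*√33)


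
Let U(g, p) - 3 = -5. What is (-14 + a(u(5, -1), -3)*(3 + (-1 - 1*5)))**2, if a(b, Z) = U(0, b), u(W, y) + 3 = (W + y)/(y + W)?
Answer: 64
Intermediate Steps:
u(W, y) = -2 (u(W, y) = -3 + (W + y)/(y + W) = -3 + (W + y)/(W + y) = -3 + 1 = -2)
U(g, p) = -2 (U(g, p) = 3 - 5 = -2)
a(b, Z) = -2
(-14 + a(u(5, -1), -3)*(3 + (-1 - 1*5)))**2 = (-14 - 2*(3 + (-1 - 1*5)))**2 = (-14 - 2*(3 + (-1 - 5)))**2 = (-14 - 2*(3 - 6))**2 = (-14 - 2*(-3))**2 = (-14 + 6)**2 = (-8)**2 = 64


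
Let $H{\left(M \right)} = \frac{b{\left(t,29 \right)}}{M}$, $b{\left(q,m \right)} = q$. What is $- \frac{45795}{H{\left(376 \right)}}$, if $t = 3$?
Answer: $-5739640$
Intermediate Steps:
$H{\left(M \right)} = \frac{3}{M}$
$- \frac{45795}{H{\left(376 \right)}} = - \frac{45795}{3 \cdot \frac{1}{376}} = - \frac{45795}{\frac{3}{376}} = \left(-45795\right) \frac{376}{3} = -5739640$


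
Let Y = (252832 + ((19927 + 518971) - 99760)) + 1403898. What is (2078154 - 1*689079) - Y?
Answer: -706793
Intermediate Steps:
Y = 2095868 (Y = (252832 + (538898 - 99760)) + 1403898 = (252832 + 439138) + 1403898 = 691970 + 1403898 = 2095868)
(2078154 - 1*689079) - Y = (2078154 - 1*689079) - 1*2095868 = (2078154 - 689079) - 2095868 = 1389075 - 2095868 = -706793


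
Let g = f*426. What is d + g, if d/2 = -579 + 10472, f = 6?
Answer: 22342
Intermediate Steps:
g = 2556 (g = 6*426 = 2556)
d = 19786 (d = 2*(-579 + 10472) = 2*9893 = 19786)
d + g = 19786 + 2556 = 22342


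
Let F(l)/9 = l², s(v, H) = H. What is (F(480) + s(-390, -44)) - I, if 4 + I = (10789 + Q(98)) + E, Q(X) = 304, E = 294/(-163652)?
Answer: 168763424889/81826 ≈ 2.0625e+6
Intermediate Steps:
E = -147/81826 (E = 294*(-1/163652) = -147/81826 ≈ -0.0017965)
F(l) = 9*l²
I = 907368367/81826 (I = -4 + ((10789 + 304) - 147/81826) = -4 + (11093 - 147/81826) = -4 + 907695671/81826 = 907368367/81826 ≈ 11089.)
(F(480) + s(-390, -44)) - I = (9*480² - 44) - 1*907368367/81826 = (9*230400 - 44) - 907368367/81826 = (2073600 - 44) - 907368367/81826 = 2073556 - 907368367/81826 = 168763424889/81826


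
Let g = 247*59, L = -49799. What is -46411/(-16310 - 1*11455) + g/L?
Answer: 100347476/72772065 ≈ 1.3789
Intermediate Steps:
g = 14573
-46411/(-16310 - 1*11455) + g/L = -46411/(-16310 - 1*11455) + 14573/(-49799) = -46411/(-16310 - 11455) + 14573*(-1/49799) = -46411/(-27765) - 767/2621 = -46411*(-1/27765) - 767/2621 = 46411/27765 - 767/2621 = 100347476/72772065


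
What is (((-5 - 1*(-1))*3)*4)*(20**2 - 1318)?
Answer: 44064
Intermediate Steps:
(((-5 - 1*(-1))*3)*4)*(20**2 - 1318) = (((-5 + 1)*3)*4)*(400 - 1318) = (-4*3*4)*(-918) = -12*4*(-918) = -48*(-918) = 44064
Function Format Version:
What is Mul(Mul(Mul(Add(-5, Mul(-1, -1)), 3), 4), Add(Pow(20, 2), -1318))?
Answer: 44064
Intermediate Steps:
Mul(Mul(Mul(Add(-5, Mul(-1, -1)), 3), 4), Add(Pow(20, 2), -1318)) = Mul(Mul(Mul(Add(-5, 1), 3), 4), Add(400, -1318)) = Mul(Mul(Mul(-4, 3), 4), -918) = Mul(Mul(-12, 4), -918) = Mul(-48, -918) = 44064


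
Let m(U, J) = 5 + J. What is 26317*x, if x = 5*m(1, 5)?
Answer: 1315850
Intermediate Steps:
x = 50 (x = 5*(5 + 5) = 5*10 = 50)
26317*x = 26317*50 = 1315850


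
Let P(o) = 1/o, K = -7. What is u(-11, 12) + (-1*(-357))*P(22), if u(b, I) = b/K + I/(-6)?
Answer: 2433/154 ≈ 15.799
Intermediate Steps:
u(b, I) = -I/6 - b/7 (u(b, I) = b/(-7) + I/(-6) = b*(-⅐) + I*(-⅙) = -b/7 - I/6 = -I/6 - b/7)
u(-11, 12) + (-1*(-357))*P(22) = (-⅙*12 - ⅐*(-11)) - 1*(-357)/22 = (-2 + 11/7) + 357*(1/22) = -3/7 + 357/22 = 2433/154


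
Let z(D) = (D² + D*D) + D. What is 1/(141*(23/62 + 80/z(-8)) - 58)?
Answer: 62/5475 ≈ 0.011324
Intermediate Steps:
z(D) = D + 2*D² (z(D) = (D² + D²) + D = 2*D² + D = D + 2*D²)
1/(141*(23/62 + 80/z(-8)) - 58) = 1/(141*(23/62 + 80/((-8*(1 + 2*(-8))))) - 58) = 1/(141*(23*(1/62) + 80/((-8*(1 - 16)))) - 58) = 1/(141*(23/62 + 80/((-8*(-15)))) - 58) = 1/(141*(23/62 + 80/120) - 58) = 1/(141*(23/62 + 80*(1/120)) - 58) = 1/(141*(23/62 + ⅔) - 58) = 1/(141*(193/186) - 58) = 1/(9071/62 - 58) = 1/(5475/62) = 62/5475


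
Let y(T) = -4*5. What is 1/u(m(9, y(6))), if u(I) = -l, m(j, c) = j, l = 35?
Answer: -1/35 ≈ -0.028571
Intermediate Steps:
y(T) = -20
u(I) = -35 (u(I) = -1*35 = -35)
1/u(m(9, y(6))) = 1/(-35) = -1/35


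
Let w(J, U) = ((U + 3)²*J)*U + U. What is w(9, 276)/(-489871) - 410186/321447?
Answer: -8907866952578/22495366191 ≈ -395.99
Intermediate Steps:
w(J, U) = U + J*U*(3 + U)² (w(J, U) = ((3 + U)²*J)*U + U = (J*(3 + U)²)*U + U = J*U*(3 + U)² + U = U + J*U*(3 + U)²)
w(9, 276)/(-489871) - 410186/321447 = (276*(1 + 9*(3 + 276)²))/(-489871) - 410186/321447 = (276*(1 + 9*279²))*(-1/489871) - 410186*1/321447 = (276*(1 + 9*77841))*(-1/489871) - 58598/45921 = (276*(1 + 700569))*(-1/489871) - 58598/45921 = (276*700570)*(-1/489871) - 58598/45921 = 193357320*(-1/489871) - 58598/45921 = -193357320/489871 - 58598/45921 = -8907866952578/22495366191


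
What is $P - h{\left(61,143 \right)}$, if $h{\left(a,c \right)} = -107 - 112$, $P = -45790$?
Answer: $-45571$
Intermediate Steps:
$h{\left(a,c \right)} = -219$ ($h{\left(a,c \right)} = -107 - 112 = -219$)
$P - h{\left(61,143 \right)} = -45790 - -219 = -45790 + 219 = -45571$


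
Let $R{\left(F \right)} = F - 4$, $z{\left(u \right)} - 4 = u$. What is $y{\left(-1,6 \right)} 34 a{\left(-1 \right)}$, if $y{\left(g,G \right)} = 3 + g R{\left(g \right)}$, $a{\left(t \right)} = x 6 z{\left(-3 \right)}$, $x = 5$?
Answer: $8160$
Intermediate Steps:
$z{\left(u \right)} = 4 + u$
$a{\left(t \right)} = 30$ ($a{\left(t \right)} = 5 \cdot 6 \left(4 - 3\right) = 30 \cdot 1 = 30$)
$R{\left(F \right)} = -4 + F$ ($R{\left(F \right)} = F - 4 = -4 + F$)
$y{\left(g,G \right)} = 3 + g \left(-4 + g\right)$
$y{\left(-1,6 \right)} 34 a{\left(-1 \right)} = \left(3 - \left(-4 - 1\right)\right) 34 \cdot 30 = \left(3 - -5\right) 34 \cdot 30 = \left(3 + 5\right) 34 \cdot 30 = 8 \cdot 34 \cdot 30 = 272 \cdot 30 = 8160$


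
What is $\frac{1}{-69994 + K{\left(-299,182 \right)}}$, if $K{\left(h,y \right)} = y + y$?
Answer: $- \frac{1}{69630} \approx -1.4362 \cdot 10^{-5}$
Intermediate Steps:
$K{\left(h,y \right)} = 2 y$
$\frac{1}{-69994 + K{\left(-299,182 \right)}} = \frac{1}{-69994 + 2 \cdot 182} = \frac{1}{-69994 + 364} = \frac{1}{-69630} = - \frac{1}{69630}$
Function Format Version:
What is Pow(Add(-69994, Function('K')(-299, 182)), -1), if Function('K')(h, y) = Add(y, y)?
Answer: Rational(-1, 69630) ≈ -1.4362e-5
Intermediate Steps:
Function('K')(h, y) = Mul(2, y)
Pow(Add(-69994, Function('K')(-299, 182)), -1) = Pow(Add(-69994, Mul(2, 182)), -1) = Pow(Add(-69994, 364), -1) = Pow(-69630, -1) = Rational(-1, 69630)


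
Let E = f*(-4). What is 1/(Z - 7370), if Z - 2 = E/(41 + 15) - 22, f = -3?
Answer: -14/103457 ≈ -0.00013532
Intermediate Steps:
E = 12 (E = -3*(-4) = 12)
Z = -277/14 (Z = 2 + (12/(41 + 15) - 22) = 2 + (12/56 - 22) = 2 + ((1/56)*12 - 22) = 2 + (3/14 - 22) = 2 - 305/14 = -277/14 ≈ -19.786)
1/(Z - 7370) = 1/(-277/14 - 7370) = 1/(-103457/14) = -14/103457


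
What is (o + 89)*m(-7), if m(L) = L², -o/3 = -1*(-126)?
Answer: -14161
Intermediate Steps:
o = -378 (o = -(-3)*(-126) = -3*126 = -378)
(o + 89)*m(-7) = (-378 + 89)*(-7)² = -289*49 = -14161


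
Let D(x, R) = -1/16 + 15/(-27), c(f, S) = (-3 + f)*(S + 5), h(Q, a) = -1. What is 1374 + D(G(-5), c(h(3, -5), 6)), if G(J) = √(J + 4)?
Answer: 197767/144 ≈ 1373.4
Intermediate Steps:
G(J) = √(4 + J)
c(f, S) = (-3 + f)*(5 + S)
D(x, R) = -89/144 (D(x, R) = -1*1/16 + 15*(-1/27) = -1/16 - 5/9 = -89/144)
1374 + D(G(-5), c(h(3, -5), 6)) = 1374 - 89/144 = 197767/144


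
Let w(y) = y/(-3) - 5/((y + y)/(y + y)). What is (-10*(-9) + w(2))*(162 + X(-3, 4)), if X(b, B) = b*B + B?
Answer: 38962/3 ≈ 12987.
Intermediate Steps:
w(y) = -5 - y/3 (w(y) = y*(-⅓) - 5/((2*y)/((2*y))) = -y/3 - 5/((2*y)*(1/(2*y))) = -y/3 - 5/1 = -y/3 - 5*1 = -y/3 - 5 = -5 - y/3)
X(b, B) = B + B*b (X(b, B) = B*b + B = B + B*b)
(-10*(-9) + w(2))*(162 + X(-3, 4)) = (-10*(-9) + (-5 - ⅓*2))*(162 + 4*(1 - 3)) = (90 + (-5 - ⅔))*(162 + 4*(-2)) = (90 - 17/3)*(162 - 8) = (253/3)*154 = 38962/3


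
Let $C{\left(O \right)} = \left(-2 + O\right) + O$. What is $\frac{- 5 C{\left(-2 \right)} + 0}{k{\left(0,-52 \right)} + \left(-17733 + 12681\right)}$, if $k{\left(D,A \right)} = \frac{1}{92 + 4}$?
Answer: $- \frac{2880}{484991} \approx -0.0059383$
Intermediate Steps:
$C{\left(O \right)} = -2 + 2 O$
$k{\left(D,A \right)} = \frac{1}{96}$
$\frac{- 5 C{\left(-2 \right)} + 0}{k{\left(0,-52 \right)} + \left(-17733 + 12681\right)} = \frac{- 5 \left(-2 + 2 \left(-2\right)\right) + 0}{\frac{1}{96} + \left(-17733 + 12681\right)} = \frac{- 5 \left(-2 - 4\right) + 0}{\frac{1}{96} - 5052} = \frac{\left(-5\right) \left(-6\right) + 0}{- \frac{484991}{96}} = - \frac{96 \left(30 + 0\right)}{484991} = \left(- \frac{96}{484991}\right) 30 = - \frac{2880}{484991}$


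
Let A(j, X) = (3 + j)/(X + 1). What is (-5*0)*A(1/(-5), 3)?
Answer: 0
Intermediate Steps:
A(j, X) = (3 + j)/(1 + X)
(-5*0)*A(1/(-5), 3) = (-5*0)*((3 + 1/(-5))/(1 + 3)) = 0*((3 + 1*(-⅕))/4) = 0*((3 - ⅕)/4) = 0*((¼)*(14/5)) = 0*(7/10) = 0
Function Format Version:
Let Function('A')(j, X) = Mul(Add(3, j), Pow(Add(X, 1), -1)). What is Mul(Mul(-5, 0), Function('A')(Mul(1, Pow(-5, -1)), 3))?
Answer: 0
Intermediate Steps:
Function('A')(j, X) = Mul(Pow(Add(1, X), -1), Add(3, j)) (Function('A')(j, X) = Mul(Add(3, j), Pow(Add(1, X), -1)) = Mul(Pow(Add(1, X), -1), Add(3, j)))
Mul(Mul(-5, 0), Function('A')(Mul(1, Pow(-5, -1)), 3)) = Mul(Mul(-5, 0), Mul(Pow(Add(1, 3), -1), Add(3, Mul(1, Pow(-5, -1))))) = Mul(0, Mul(Pow(4, -1), Add(3, Mul(1, Rational(-1, 5))))) = Mul(0, Mul(Rational(1, 4), Add(3, Rational(-1, 5)))) = Mul(0, Mul(Rational(1, 4), Rational(14, 5))) = Mul(0, Rational(7, 10)) = 0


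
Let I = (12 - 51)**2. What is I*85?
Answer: 129285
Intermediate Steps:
I = 1521 (I = (-39)**2 = 1521)
I*85 = 1521*85 = 129285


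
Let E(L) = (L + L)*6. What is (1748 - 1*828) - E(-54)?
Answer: 1568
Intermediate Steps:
E(L) = 12*L (E(L) = (2*L)*6 = 12*L)
(1748 - 1*828) - E(-54) = (1748 - 1*828) - 12*(-54) = (1748 - 828) - 1*(-648) = 920 + 648 = 1568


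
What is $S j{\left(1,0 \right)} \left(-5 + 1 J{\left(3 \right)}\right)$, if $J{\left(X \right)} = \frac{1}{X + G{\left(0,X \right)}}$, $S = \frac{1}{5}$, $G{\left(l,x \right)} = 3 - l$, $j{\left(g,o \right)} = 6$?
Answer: $- \frac{29}{5} \approx -5.8$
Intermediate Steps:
$S = \frac{1}{5} \approx 0.2$
$J{\left(X \right)} = \frac{1}{3 + X}$ ($J{\left(X \right)} = \frac{1}{X + \left(3 - 0\right)} = \frac{1}{X + \left(3 + 0\right)} = \frac{1}{X + 3} = \frac{1}{3 + X}$)
$S j{\left(1,0 \right)} \left(-5 + 1 J{\left(3 \right)}\right) = \frac{1}{5} \cdot 6 \left(-5 + 1 \frac{1}{3 + 3}\right) = \frac{6 \left(-5 + 1 \cdot \frac{1}{6}\right)}{5} = \frac{6 \left(-5 + \frac{1}{6}\right)}{5} = \frac{6}{5} \left(- \frac{29}{6}\right) = - \frac{29}{5}$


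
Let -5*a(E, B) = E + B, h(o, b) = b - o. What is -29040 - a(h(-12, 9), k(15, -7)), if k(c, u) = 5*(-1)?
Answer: -145184/5 ≈ -29037.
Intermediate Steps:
k(c, u) = -5
a(E, B) = -B/5 - E/5 (a(E, B) = -(E + B)/5 = -(B + E)/5 = -B/5 - E/5)
-29040 - a(h(-12, 9), k(15, -7)) = -29040 - (-⅕*(-5) - (9 - 1*(-12))/5) = -29040 - (1 - (9 + 12)/5) = -29040 - (1 - ⅕*21) = -29040 - (1 - 21/5) = -29040 - 1*(-16/5) = -29040 + 16/5 = -145184/5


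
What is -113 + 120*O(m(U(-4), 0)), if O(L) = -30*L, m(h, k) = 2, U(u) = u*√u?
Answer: -7313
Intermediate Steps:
U(u) = u^(3/2)
O(L) = -30*L
-113 + 120*O(m(U(-4), 0)) = -113 + 120*(-30*2) = -113 + 120*(-60) = -113 - 7200 = -7313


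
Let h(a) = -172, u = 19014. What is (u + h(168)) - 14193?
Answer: 4649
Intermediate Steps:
(u + h(168)) - 14193 = (19014 - 172) - 14193 = 18842 - 14193 = 4649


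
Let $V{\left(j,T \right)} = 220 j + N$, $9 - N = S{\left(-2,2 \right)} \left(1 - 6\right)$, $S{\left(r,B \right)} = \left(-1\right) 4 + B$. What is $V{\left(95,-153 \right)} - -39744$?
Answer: $60643$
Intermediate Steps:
$S{\left(r,B \right)} = -4 + B$
$N = -1$ ($N = 9 - \left(-4 + 2\right) \left(1 - 6\right) = 9 - \left(-2\right) \left(-5\right) = 9 - 10 = -1$)
$V{\left(j,T \right)} = -1 + 220 j$ ($V{\left(j,T \right)} = 220 j - 1 = -1 + 220 j$)
$V{\left(95,-153 \right)} - -39744 = \left(-1 + 220 \cdot 95\right) - -39744 = \left(-1 + 20900\right) + 39744 = 20899 + 39744 = 60643$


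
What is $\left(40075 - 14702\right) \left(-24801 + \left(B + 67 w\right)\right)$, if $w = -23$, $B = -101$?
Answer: $-670938239$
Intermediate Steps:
$\left(40075 - 14702\right) \left(-24801 + \left(B + 67 w\right)\right) = \left(40075 - 14702\right) \left(-24801 + \left(-101 + 67 \left(-23\right)\right)\right) = 25373 \left(-24801 - 1642\right) = 25373 \left(-26443\right) = -670938239$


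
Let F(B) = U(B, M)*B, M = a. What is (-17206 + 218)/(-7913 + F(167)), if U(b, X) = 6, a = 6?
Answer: 16988/6911 ≈ 2.4581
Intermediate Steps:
M = 6
F(B) = 6*B
(-17206 + 218)/(-7913 + F(167)) = (-17206 + 218)/(-7913 + 6*167) = -16988/(-7913 + 1002) = -16988/(-6911) = -16988*(-1/6911) = 16988/6911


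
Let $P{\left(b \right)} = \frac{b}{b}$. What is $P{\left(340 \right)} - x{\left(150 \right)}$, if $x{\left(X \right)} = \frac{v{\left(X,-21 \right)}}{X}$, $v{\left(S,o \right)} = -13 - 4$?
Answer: $\frac{167}{150} \approx 1.1133$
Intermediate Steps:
$v{\left(S,o \right)} = -17$
$x{\left(X \right)} = - \frac{17}{X}$
$P{\left(b \right)} = 1$
$P{\left(340 \right)} - x{\left(150 \right)} = 1 - - \frac{17}{150} = 1 + \frac{17}{150} = \frac{167}{150}$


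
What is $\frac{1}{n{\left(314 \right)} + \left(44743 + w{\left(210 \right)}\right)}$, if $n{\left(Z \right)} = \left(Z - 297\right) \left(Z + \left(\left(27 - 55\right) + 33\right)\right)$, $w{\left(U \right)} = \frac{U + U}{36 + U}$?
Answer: $\frac{41}{2056876} \approx 1.9933 \cdot 10^{-5}$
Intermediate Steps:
$w{\left(U \right)} = \frac{2 U}{36 + U}$
$n{\left(Z \right)} = \left(-297 + Z\right) \left(5 + Z\right)$ ($n{\left(Z \right)} = \left(-297 + Z\right) \left(Z + \left(-28 + 33\right)\right) = \left(-297 + Z\right) \left(Z + 5\right) = \left(-297 + Z\right) \left(5 + Z\right)$)
$\frac{1}{n{\left(314 \right)} + \left(44743 + w{\left(210 \right)}\right)} = \frac{1}{\left(-1485 + 314^{2} - 91688\right) + \left(44743 + 2 \cdot 210 \frac{1}{36 + 210}\right)} = \frac{1}{\left(-1485 + 98596 - 91688\right) + \left(44743 + 2 \cdot 210 \cdot \frac{1}{246}\right)} = \frac{1}{5423 + \left(44743 + 2 \cdot 210 \cdot \frac{1}{246}\right)} = \frac{1}{5423 + \left(44743 + \frac{70}{41}\right)} = \frac{1}{5423 + \frac{1834533}{41}} = \frac{1}{\frac{2056876}{41}} = \frac{41}{2056876}$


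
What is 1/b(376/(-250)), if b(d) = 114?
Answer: 1/114 ≈ 0.0087719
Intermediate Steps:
1/b(376/(-250)) = 1/114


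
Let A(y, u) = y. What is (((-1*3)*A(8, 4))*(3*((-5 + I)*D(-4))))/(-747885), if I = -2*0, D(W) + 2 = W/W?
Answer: 24/49859 ≈ 0.00048136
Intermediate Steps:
D(W) = -1 (D(W) = -2 + W/W = -2 + 1 = -1)
I = 0
(((-1*3)*A(8, 4))*(3*((-5 + I)*D(-4))))/(-747885) = ((-1*3*8)*(3*((-5 + 0)*(-1))))/(-747885) = ((-3*8)*(3*(-5*(-1))))*(-1/747885) = -72*5*(-1/747885) = -24*15*(-1/747885) = -360*(-1/747885) = 24/49859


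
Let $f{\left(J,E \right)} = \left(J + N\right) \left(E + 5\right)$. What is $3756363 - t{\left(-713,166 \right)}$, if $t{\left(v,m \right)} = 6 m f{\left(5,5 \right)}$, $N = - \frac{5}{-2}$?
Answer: $3681663$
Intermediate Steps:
$N = \frac{5}{2}$ ($N = \left(-5\right) \left(- \frac{1}{2}\right) = \frac{5}{2} \approx 2.5$)
$f{\left(J,E \right)} = \left(5 + E\right) \left(\frac{5}{2} + J\right)$ ($f{\left(J,E \right)} = \left(J + \frac{5}{2}\right) \left(E + 5\right) = \left(\frac{5}{2} + J\right) \left(5 + E\right) = \left(5 + E\right) \left(\frac{5}{2} + J\right)$)
$t{\left(v,m \right)} = 450 m$ ($t{\left(v,m \right)} = 6 m \left(\frac{25}{2} + 5 \cdot 5 + \frac{5}{2} \cdot 5 + 5 \cdot 5\right) = 6 m \left(\frac{25}{2} + 25 + \frac{25}{2} + 25\right) = 6 m 75 = 450 m$)
$3756363 - t{\left(-713,166 \right)} = 3756363 - 450 \cdot 166 = 3756363 - 74700 = 3681663$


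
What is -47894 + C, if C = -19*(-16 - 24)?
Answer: -47134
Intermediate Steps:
C = 760 (C = -19*(-40) = 760)
-47894 + C = -47894 + 760 = -47134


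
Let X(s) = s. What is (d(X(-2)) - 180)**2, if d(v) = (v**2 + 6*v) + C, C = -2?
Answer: 36100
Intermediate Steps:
d(v) = -2 + v**2 + 6*v (d(v) = (v**2 + 6*v) - 2 = -2 + v**2 + 6*v)
(d(X(-2)) - 180)**2 = ((-2 + (-2)**2 + 6*(-2)) - 180)**2 = ((-2 + 4 - 12) - 180)**2 = (-10 - 180)**2 = (-190)**2 = 36100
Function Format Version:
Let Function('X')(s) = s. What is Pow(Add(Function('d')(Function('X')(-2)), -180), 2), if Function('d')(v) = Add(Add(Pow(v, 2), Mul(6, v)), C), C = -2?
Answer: 36100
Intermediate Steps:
Function('d')(v) = Add(-2, Pow(v, 2), Mul(6, v)) (Function('d')(v) = Add(Add(Pow(v, 2), Mul(6, v)), -2) = Add(-2, Pow(v, 2), Mul(6, v)))
Pow(Add(Function('d')(Function('X')(-2)), -180), 2) = Pow(Add(Add(-2, Pow(-2, 2), Mul(6, -2)), -180), 2) = Pow(Add(Add(-2, 4, -12), -180), 2) = Pow(Add(-10, -180), 2) = Pow(-190, 2) = 36100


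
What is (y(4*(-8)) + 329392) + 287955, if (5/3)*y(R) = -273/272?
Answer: 839591101/1360 ≈ 6.1735e+5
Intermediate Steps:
y(R) = -819/1360 (y(R) = 3*(-273/272)/5 = 3*(-273*1/272)/5 = (⅗)*(-273/272) = -819/1360)
(y(4*(-8)) + 329392) + 287955 = (-819/1360 + 329392) + 287955 = 447972301/1360 + 287955 = 839591101/1360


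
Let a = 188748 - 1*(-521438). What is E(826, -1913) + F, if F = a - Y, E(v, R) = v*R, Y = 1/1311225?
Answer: -1140702811201/1311225 ≈ -8.6995e+5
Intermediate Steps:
Y = 1/1311225 ≈ 7.6265e-7
a = 710186 (a = 188748 + 521438 = 710186)
E(v, R) = R*v
F = 931213637849/1311225 (F = 710186 - 1*1/1311225 = 710186 - 1/1311225 = 931213637849/1311225 ≈ 7.1019e+5)
E(826, -1913) + F = -1913*826 + 931213637849/1311225 = -1580138 + 931213637849/1311225 = -1140702811201/1311225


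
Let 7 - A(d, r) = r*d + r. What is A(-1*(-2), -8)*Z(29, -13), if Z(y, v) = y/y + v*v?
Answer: 5270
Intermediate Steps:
A(d, r) = 7 - r - d*r (A(d, r) = 7 - (r*d + r) = 7 - (d*r + r) = 7 - (r + d*r) = 7 + (-r - d*r) = 7 - r - d*r)
Z(y, v) = 1 + v**2
A(-1*(-2), -8)*Z(29, -13) = (7 - 1*(-8) - 1*(-1*(-2))*(-8))*(1 + (-13)**2) = (7 + 8 - 1*2*(-8))*(1 + 169) = (7 + 8 + 16)*170 = 31*170 = 5270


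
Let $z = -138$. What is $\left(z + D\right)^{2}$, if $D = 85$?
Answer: $2809$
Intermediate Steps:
$\left(z + D\right)^{2} = \left(-138 + 85\right)^{2} = \left(-53\right)^{2} = 2809$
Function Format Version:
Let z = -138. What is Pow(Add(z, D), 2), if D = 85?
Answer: 2809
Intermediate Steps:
Pow(Add(z, D), 2) = Pow(Add(-138, 85), 2) = Pow(-53, 2) = 2809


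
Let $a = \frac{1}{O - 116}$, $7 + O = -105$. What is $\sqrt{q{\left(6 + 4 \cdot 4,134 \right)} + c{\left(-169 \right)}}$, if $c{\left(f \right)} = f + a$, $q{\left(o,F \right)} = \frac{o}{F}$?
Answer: $\frac{i \sqrt{9849976257}}{7638} \approx 12.994 i$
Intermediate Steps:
$O = -112$ ($O = -7 - 105 = -112$)
$a = - \frac{1}{228}$ ($a = \frac{1}{-112 - 116} = \frac{1}{-228} = - \frac{1}{228} \approx -0.004386$)
$c{\left(f \right)} = - \frac{1}{228} + f$ ($c{\left(f \right)} = f - \frac{1}{228} = - \frac{1}{228} + f$)
$\sqrt{q{\left(6 + 4 \cdot 4,134 \right)} + c{\left(-169 \right)}} = \sqrt{\frac{6 + 4 \cdot 4}{134} - \frac{38533}{228}} = \sqrt{\left(6 + 16\right) \frac{1}{134} - \frac{38533}{228}} = \sqrt{22 \cdot \frac{1}{134} - \frac{38533}{228}} = \sqrt{\frac{11}{67} - \frac{38533}{228}} = \sqrt{- \frac{2579203}{15276}} = \frac{i \sqrt{9849976257}}{7638}$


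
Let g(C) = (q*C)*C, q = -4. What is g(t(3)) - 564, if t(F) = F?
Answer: -600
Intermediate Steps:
g(C) = -4*C² (g(C) = (-4*C)*C = -4*C²)
g(t(3)) - 564 = -4*3² - 564 = -4*9 - 564 = -36 - 564 = -600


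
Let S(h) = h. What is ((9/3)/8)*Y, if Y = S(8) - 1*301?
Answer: -879/8 ≈ -109.88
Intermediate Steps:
Y = -293 (Y = 8 - 1*301 = 8 - 301 = -293)
((9/3)/8)*Y = ((9/3)/8)*(-293) = ((9*(1/3))*(1/8))*(-293) = (3*(1/8))*(-293) = (3/8)*(-293) = -879/8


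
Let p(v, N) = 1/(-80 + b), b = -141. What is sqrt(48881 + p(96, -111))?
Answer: 30*sqrt(2652663)/221 ≈ 221.09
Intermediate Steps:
p(v, N) = -1/221 (p(v, N) = 1/(-80 - 141) = 1/(-221) = -1/221)
sqrt(48881 + p(96, -111)) = sqrt(48881 - 1/221) = sqrt(10802700/221) = 30*sqrt(2652663)/221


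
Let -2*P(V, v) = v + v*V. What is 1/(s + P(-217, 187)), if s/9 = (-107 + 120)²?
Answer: 1/21717 ≈ 4.6047e-5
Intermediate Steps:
s = 1521 (s = 9*(-107 + 120)² = 9*13² = 9*169 = 1521)
P(V, v) = -v/2 - V*v/2 (P(V, v) = -(v + v*V)/2 = -(v + V*v)/2 = -v/2 - V*v/2)
1/(s + P(-217, 187)) = 1/(1521 - ½*187*(1 - 217)) = 1/(1521 - ½*187*(-216)) = 1/(1521 + 20196) = 1/21717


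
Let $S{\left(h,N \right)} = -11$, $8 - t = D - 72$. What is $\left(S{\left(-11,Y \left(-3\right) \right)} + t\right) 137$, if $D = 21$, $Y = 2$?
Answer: $6576$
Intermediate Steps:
$t = 59$ ($t = 8 - \left(21 - 72\right) = 8 - -51 = 8 + 51 = 59$)
$\left(S{\left(-11,Y \left(-3\right) \right)} + t\right) 137 = \left(-11 + 59\right) 137 = 48 \cdot 137 = 6576$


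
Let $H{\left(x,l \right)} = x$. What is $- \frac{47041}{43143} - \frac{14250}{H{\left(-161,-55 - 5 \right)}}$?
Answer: $\frac{607214149}{6946023} \approx 87.419$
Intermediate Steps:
$- \frac{47041}{43143} - \frac{14250}{H{\left(-161,-55 - 5 \right)}} = - \frac{47041}{43143} - \frac{14250}{-161} = \left(-47041\right) \frac{1}{43143} - - \frac{14250}{161} = - \frac{47041}{43143} + \frac{14250}{161} = \frac{607214149}{6946023}$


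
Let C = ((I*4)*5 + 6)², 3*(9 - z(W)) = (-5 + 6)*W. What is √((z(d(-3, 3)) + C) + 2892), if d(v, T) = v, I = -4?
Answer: √8378 ≈ 91.531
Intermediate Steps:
z(W) = 9 - W/3 (z(W) = 9 - (-5 + 6)*W/3 = 9 - W/3)
C = 5476 (C = (-4*4*5 + 6)² = (-16*5 + 6)² = (-80 + 6)² = (-74)² = 5476)
√((z(d(-3, 3)) + C) + 2892) = √(((9 - ⅓*(-3)) + 5476) + 2892) = √(((9 + 1) + 5476) + 2892) = √((10 + 5476) + 2892) = √(5486 + 2892) = √8378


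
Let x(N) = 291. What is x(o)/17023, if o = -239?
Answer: 291/17023 ≈ 0.017095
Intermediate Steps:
x(o)/17023 = 291/17023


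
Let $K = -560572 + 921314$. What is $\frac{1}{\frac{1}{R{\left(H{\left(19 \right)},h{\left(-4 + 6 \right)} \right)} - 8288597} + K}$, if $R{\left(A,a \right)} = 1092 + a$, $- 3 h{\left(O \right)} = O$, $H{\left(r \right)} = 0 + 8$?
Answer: $\frac{24862517}{8968954107611} \approx 2.7721 \cdot 10^{-6}$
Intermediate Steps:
$H{\left(r \right)} = 8$
$h{\left(O \right)} = - \frac{O}{3}$
$K = 360742$
$\frac{1}{\frac{1}{R{\left(H{\left(19 \right)},h{\left(-4 + 6 \right)} \right)} - 8288597} + K} = \frac{1}{\frac{1}{\left(1092 - \frac{-4 + 6}{3}\right) - 8288597} + 360742} = \frac{1}{\frac{1}{\left(1092 - \frac{2}{3}\right) - 8288597} + 360742} = \frac{1}{\frac{1}{\frac{3274}{3} - 8288597} + 360742} = \frac{1}{\frac{1}{- \frac{24862517}{3}} + 360742} = \frac{1}{- \frac{3}{24862517} + 360742} = \frac{1}{\frac{8968954107611}{24862517}} = \frac{24862517}{8968954107611}$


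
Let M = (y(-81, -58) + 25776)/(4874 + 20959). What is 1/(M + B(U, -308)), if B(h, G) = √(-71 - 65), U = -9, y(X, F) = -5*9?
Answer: 73856547/10157872585 - 148298642*I*√34/10157872585 ≈ 0.0072709 - 0.085128*I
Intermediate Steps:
y(X, F) = -45
B(h, G) = 2*I*√34 (B(h, G) = √(-136) = 2*I*√34)
M = 8577/8611 (M = (-45 + 25776)/(4874 + 20959) = 25731/25833 = 25731*(1/25833) = 8577/8611 ≈ 0.99605)
1/(M + B(U, -308)) = 1/(8577/8611 + 2*I*√34)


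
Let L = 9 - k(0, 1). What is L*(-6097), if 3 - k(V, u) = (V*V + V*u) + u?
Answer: -42679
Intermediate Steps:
k(V, u) = 3 - u - V**2 - V*u (k(V, u) = 3 - ((V*V + V*u) + u) = 3 - ((V**2 + V*u) + u) = 3 - (u + V**2 + V*u) = 3 + (-u - V**2 - V*u) = 3 - u - V**2 - V*u)
L = 7 (L = 9 - (3 - 1*1 - 1*0**2 - 1*0*1) = 9 - (3 - 1 - 1*0 + 0) = 9 - (3 - 1 + 0 + 0) = 9 - 1*2 = 9 - 2 = 7)
L*(-6097) = 7*(-6097) = -42679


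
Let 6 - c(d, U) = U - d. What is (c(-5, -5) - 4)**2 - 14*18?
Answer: -248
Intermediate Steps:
c(d, U) = 6 + d - U (c(d, U) = 6 - (U - d) = 6 + (d - U) = 6 + d - U)
(c(-5, -5) - 4)**2 - 14*18 = ((6 - 5 - 1*(-5)) - 4)**2 - 14*18 = ((6 - 5 + 5) - 4)**2 - 252 = (6 - 4)**2 - 252 = 2**2 - 252 = 4 - 252 = -248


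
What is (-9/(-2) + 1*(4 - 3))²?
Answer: 121/4 ≈ 30.250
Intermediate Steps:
(-9/(-2) + 1*(4 - 3))² = (-9*(-½) + 1*1)² = (9/2 + 1)² = (11/2)² = 121/4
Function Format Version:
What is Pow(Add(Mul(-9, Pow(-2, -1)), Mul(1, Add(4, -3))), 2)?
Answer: Rational(121, 4) ≈ 30.250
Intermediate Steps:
Pow(Add(Mul(-9, Pow(-2, -1)), Mul(1, Add(4, -3))), 2) = Pow(Add(Mul(-9, Rational(-1, 2)), Mul(1, 1)), 2) = Pow(Add(Rational(9, 2), 1), 2) = Pow(Rational(11, 2), 2) = Rational(121, 4)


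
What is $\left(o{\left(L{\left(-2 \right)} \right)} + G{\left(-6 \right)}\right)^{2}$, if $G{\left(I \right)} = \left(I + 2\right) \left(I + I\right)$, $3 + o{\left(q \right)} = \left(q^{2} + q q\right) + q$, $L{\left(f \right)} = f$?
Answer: $2601$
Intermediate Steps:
$o{\left(q \right)} = -3 + q + 2 q^{2}$ ($o{\left(q \right)} = -3 + \left(\left(q^{2} + q q\right) + q\right) = -3 + \left(\left(q^{2} + q^{2}\right) + q\right) = -3 + \left(2 q^{2} + q\right) = -3 + \left(q + 2 q^{2}\right) = -3 + q + 2 q^{2}$)
$G{\left(I \right)} = 2 I \left(2 + I\right)$ ($G{\left(I \right)} = \left(2 + I\right) 2 I = 2 I \left(2 + I\right)$)
$\left(o{\left(L{\left(-2 \right)} \right)} + G{\left(-6 \right)}\right)^{2} = \left(\left(-3 - 2 + 2 \left(-2\right)^{2}\right) + 2 \left(-6\right) \left(2 - 6\right)\right)^{2} = \left(\left(-3 - 2 + 2 \cdot 4\right) + 2 \left(-6\right) \left(-4\right)\right)^{2} = \left(\left(-3 - 2 + 8\right) + 48\right)^{2} = \left(3 + 48\right)^{2} = 51^{2} = 2601$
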